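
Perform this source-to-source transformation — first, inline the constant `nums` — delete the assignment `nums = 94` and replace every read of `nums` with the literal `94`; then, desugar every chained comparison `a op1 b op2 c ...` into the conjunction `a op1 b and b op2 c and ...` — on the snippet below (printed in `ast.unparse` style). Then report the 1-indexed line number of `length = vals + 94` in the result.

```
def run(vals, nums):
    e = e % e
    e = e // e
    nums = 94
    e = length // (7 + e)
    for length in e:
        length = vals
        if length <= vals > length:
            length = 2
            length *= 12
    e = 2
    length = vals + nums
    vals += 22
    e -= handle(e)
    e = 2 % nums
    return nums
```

Transformed code:
def run(vals, nums):
    e = e % e
    e = e // e
    e = length // (7 + e)
    for length in e:
        length = vals
        if length <= vals and vals > length:
            length = 2
            length *= 12
    e = 2
    length = vals + 94
    vals += 22
    e -= handle(e)
    e = 2 % 94
    return 94

11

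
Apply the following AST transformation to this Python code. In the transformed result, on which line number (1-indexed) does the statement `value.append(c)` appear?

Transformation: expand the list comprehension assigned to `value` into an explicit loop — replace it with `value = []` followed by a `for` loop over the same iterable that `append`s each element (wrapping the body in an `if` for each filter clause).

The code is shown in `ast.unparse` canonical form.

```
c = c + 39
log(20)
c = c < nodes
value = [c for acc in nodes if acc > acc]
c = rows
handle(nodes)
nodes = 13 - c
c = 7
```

Transformed code:
c = c + 39
log(20)
c = c < nodes
value = []
for acc in nodes:
    if acc > acc:
        value.append(c)
c = rows
handle(nodes)
nodes = 13 - c
c = 7

7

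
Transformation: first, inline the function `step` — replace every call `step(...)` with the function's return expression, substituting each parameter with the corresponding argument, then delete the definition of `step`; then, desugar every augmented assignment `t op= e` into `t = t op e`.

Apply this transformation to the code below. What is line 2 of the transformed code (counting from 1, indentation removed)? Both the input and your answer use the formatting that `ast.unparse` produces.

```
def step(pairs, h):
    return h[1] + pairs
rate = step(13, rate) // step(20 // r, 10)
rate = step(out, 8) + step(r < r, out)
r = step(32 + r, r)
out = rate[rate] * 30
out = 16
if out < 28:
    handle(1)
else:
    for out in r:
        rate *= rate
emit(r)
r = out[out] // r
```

rate = 8[1] + out + (out[1] + (r < r))

Transformed code:
rate = (rate[1] + 13) // (10[1] + 20 // r)
rate = 8[1] + out + (out[1] + (r < r))
r = r[1] + (32 + r)
out = rate[rate] * 30
out = 16
if out < 28:
    handle(1)
else:
    for out in r:
        rate = rate * rate
emit(r)
r = out[out] // r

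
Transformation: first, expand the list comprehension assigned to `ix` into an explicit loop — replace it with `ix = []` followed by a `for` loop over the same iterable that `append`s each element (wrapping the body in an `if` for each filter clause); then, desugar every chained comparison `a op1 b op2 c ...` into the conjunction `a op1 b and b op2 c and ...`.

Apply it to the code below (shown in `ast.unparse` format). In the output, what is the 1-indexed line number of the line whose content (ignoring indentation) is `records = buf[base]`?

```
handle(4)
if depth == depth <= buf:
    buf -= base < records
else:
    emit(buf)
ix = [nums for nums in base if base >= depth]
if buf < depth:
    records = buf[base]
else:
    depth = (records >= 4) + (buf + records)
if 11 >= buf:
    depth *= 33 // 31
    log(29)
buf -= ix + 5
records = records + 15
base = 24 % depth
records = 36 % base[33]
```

Transformed code:
handle(4)
if depth == depth and depth <= buf:
    buf -= base < records
else:
    emit(buf)
ix = []
for nums in base:
    if base >= depth:
        ix.append(nums)
if buf < depth:
    records = buf[base]
else:
    depth = (records >= 4) + (buf + records)
if 11 >= buf:
    depth *= 33 // 31
    log(29)
buf -= ix + 5
records = records + 15
base = 24 % depth
records = 36 % base[33]

11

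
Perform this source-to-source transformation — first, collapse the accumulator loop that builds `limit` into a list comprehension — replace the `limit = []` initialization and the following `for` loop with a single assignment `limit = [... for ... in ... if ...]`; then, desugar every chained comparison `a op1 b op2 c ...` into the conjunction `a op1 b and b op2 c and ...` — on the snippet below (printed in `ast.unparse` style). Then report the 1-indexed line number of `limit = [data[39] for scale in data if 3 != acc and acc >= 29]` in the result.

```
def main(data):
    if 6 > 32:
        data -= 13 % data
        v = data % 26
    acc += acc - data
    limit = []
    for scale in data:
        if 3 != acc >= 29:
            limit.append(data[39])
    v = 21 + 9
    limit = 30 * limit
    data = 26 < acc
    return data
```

Transformed code:
def main(data):
    if 6 > 32:
        data -= 13 % data
        v = data % 26
    acc += acc - data
    limit = [data[39] for scale in data if 3 != acc and acc >= 29]
    v = 21 + 9
    limit = 30 * limit
    data = 26 < acc
    return data

6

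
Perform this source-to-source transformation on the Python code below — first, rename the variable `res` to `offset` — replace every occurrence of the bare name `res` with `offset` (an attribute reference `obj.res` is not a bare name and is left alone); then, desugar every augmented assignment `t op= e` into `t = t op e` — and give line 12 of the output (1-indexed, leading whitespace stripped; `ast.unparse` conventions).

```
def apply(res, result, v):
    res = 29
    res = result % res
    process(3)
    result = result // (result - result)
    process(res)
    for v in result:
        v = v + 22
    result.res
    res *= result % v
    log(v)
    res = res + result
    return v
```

offset = offset + result

Transformed code:
def apply(offset, result, v):
    offset = 29
    offset = result % offset
    process(3)
    result = result // (result - result)
    process(offset)
    for v in result:
        v = v + 22
    result.res
    offset = offset * (result % v)
    log(v)
    offset = offset + result
    return v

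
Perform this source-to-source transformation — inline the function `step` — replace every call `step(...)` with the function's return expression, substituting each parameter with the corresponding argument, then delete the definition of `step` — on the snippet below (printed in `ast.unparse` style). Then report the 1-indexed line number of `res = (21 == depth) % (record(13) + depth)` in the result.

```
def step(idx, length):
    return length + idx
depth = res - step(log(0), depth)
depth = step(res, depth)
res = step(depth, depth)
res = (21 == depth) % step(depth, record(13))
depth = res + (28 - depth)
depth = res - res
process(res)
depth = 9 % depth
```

4

Transformed code:
depth = res - (depth + log(0))
depth = depth + res
res = depth + depth
res = (21 == depth) % (record(13) + depth)
depth = res + (28 - depth)
depth = res - res
process(res)
depth = 9 % depth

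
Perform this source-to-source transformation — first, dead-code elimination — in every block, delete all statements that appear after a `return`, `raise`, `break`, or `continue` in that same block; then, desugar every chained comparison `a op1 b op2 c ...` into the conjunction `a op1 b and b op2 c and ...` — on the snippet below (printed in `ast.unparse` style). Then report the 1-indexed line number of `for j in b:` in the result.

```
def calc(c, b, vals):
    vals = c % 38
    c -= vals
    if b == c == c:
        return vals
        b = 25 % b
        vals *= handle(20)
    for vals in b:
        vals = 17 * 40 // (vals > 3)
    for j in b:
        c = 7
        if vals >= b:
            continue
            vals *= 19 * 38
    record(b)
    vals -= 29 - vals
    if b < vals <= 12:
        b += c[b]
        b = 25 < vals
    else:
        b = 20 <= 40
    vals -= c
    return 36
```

Transformed code:
def calc(c, b, vals):
    vals = c % 38
    c -= vals
    if b == c and c == c:
        return vals
    for vals in b:
        vals = 17 * 40 // (vals > 3)
    for j in b:
        c = 7
        if vals >= b:
            continue
    record(b)
    vals -= 29 - vals
    if b < vals and vals <= 12:
        b += c[b]
        b = 25 < vals
    else:
        b = 20 <= 40
    vals -= c
    return 36

8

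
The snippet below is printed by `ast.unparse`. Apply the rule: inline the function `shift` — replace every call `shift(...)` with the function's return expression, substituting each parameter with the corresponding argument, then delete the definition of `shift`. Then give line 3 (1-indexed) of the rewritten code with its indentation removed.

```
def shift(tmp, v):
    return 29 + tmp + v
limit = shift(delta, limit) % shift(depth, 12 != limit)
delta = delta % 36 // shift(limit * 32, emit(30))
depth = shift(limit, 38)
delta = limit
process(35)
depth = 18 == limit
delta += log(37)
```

depth = 29 + limit + 38

Transformed code:
limit = (29 + delta + limit) % (29 + depth + (12 != limit))
delta = delta % 36 // (29 + limit * 32 + emit(30))
depth = 29 + limit + 38
delta = limit
process(35)
depth = 18 == limit
delta += log(37)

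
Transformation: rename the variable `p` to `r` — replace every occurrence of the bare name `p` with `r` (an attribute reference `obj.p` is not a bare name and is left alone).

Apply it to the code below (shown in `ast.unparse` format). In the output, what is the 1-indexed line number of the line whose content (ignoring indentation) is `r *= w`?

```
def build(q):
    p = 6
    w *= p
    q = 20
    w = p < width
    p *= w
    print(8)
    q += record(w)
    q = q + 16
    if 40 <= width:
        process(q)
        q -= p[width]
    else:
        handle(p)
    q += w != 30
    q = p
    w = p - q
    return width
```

Transformed code:
def build(q):
    r = 6
    w *= r
    q = 20
    w = r < width
    r *= w
    print(8)
    q += record(w)
    q = q + 16
    if 40 <= width:
        process(q)
        q -= r[width]
    else:
        handle(r)
    q += w != 30
    q = r
    w = r - q
    return width

6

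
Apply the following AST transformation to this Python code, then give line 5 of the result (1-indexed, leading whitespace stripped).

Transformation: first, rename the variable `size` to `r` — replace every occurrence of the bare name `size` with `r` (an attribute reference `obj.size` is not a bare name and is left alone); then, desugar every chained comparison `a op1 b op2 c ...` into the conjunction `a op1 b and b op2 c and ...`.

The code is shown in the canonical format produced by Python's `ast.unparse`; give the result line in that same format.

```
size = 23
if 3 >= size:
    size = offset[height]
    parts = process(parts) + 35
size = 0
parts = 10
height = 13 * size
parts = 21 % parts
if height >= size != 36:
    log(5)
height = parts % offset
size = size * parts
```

Transformed code:
r = 23
if 3 >= r:
    r = offset[height]
    parts = process(parts) + 35
r = 0
parts = 10
height = 13 * r
parts = 21 % parts
if height >= r and r != 36:
    log(5)
height = parts % offset
r = r * parts

r = 0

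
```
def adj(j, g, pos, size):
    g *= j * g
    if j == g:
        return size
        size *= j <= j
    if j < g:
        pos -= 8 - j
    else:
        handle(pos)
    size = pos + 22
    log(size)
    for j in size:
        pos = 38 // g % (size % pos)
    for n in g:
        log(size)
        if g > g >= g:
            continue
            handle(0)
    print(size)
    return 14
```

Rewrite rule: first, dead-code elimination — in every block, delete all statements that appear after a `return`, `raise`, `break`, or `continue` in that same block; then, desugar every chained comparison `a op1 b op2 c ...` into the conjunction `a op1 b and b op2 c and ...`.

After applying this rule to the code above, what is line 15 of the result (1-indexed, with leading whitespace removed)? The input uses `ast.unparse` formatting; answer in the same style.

Transformed code:
def adj(j, g, pos, size):
    g *= j * g
    if j == g:
        return size
    if j < g:
        pos -= 8 - j
    else:
        handle(pos)
    size = pos + 22
    log(size)
    for j in size:
        pos = 38 // g % (size % pos)
    for n in g:
        log(size)
        if g > g and g >= g:
            continue
    print(size)
    return 14

if g > g and g >= g:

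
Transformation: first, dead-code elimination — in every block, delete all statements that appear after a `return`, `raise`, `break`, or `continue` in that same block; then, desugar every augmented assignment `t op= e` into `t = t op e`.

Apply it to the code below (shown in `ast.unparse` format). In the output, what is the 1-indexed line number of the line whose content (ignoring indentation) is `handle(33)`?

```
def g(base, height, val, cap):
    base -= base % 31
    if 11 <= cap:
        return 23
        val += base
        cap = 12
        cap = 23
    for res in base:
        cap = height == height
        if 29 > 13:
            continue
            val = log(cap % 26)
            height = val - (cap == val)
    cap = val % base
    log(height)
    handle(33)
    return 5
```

Transformed code:
def g(base, height, val, cap):
    base = base - base % 31
    if 11 <= cap:
        return 23
    for res in base:
        cap = height == height
        if 29 > 13:
            continue
    cap = val % base
    log(height)
    handle(33)
    return 5

11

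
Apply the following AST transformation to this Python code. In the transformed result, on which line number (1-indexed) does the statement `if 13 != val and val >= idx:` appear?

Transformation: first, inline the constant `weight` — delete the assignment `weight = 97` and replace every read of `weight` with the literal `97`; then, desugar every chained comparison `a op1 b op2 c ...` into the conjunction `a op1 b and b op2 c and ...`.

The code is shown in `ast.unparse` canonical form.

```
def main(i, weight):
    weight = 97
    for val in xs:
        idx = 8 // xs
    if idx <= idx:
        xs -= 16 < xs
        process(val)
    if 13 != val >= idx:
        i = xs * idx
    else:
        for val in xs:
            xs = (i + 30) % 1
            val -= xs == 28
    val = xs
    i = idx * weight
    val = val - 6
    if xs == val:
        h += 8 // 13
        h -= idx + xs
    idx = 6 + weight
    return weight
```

7

Transformed code:
def main(i, weight):
    for val in xs:
        idx = 8 // xs
    if idx <= idx:
        xs -= 16 < xs
        process(val)
    if 13 != val and val >= idx:
        i = xs * idx
    else:
        for val in xs:
            xs = (i + 30) % 1
            val -= xs == 28
    val = xs
    i = idx * 97
    val = val - 6
    if xs == val:
        h += 8 // 13
        h -= idx + xs
    idx = 6 + 97
    return 97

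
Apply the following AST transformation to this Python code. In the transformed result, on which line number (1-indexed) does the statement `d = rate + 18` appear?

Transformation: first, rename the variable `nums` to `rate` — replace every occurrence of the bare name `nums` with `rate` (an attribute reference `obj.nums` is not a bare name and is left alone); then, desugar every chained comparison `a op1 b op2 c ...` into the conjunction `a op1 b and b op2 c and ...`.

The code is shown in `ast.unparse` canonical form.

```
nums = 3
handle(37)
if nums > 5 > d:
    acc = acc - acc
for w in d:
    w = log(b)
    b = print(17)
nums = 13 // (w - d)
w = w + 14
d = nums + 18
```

10

Transformed code:
rate = 3
handle(37)
if rate > 5 and 5 > d:
    acc = acc - acc
for w in d:
    w = log(b)
    b = print(17)
rate = 13 // (w - d)
w = w + 14
d = rate + 18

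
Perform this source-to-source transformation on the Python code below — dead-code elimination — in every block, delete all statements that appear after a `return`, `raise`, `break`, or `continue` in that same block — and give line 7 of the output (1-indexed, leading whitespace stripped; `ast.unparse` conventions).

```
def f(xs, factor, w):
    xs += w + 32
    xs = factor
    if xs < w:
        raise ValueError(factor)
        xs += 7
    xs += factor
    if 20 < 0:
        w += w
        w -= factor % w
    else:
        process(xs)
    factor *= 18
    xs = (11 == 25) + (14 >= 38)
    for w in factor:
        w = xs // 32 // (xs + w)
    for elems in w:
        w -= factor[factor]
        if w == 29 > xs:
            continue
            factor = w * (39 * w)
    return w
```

Transformed code:
def f(xs, factor, w):
    xs += w + 32
    xs = factor
    if xs < w:
        raise ValueError(factor)
    xs += factor
    if 20 < 0:
        w += w
        w -= factor % w
    else:
        process(xs)
    factor *= 18
    xs = (11 == 25) + (14 >= 38)
    for w in factor:
        w = xs // 32 // (xs + w)
    for elems in w:
        w -= factor[factor]
        if w == 29 > xs:
            continue
    return w

if 20 < 0:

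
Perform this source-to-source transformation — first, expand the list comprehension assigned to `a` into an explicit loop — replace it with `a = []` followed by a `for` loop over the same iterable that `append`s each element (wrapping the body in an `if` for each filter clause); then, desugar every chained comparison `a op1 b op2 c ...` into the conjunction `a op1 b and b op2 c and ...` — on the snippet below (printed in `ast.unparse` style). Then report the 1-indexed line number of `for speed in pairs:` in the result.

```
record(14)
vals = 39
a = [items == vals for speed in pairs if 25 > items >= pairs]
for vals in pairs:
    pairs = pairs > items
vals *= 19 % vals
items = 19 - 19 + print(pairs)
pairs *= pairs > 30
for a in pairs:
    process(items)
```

Transformed code:
record(14)
vals = 39
a = []
for speed in pairs:
    if 25 > items and items >= pairs:
        a.append(items == vals)
for vals in pairs:
    pairs = pairs > items
vals *= 19 % vals
items = 19 - 19 + print(pairs)
pairs *= pairs > 30
for a in pairs:
    process(items)

4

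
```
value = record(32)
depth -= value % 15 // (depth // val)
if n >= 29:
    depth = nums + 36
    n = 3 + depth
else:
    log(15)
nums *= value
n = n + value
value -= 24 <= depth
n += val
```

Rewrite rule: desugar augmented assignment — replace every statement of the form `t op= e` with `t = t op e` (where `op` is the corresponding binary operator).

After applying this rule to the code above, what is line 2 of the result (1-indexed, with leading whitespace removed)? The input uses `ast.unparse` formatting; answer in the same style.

depth = depth - value % 15 // (depth // val)

Transformed code:
value = record(32)
depth = depth - value % 15 // (depth // val)
if n >= 29:
    depth = nums + 36
    n = 3 + depth
else:
    log(15)
nums = nums * value
n = n + value
value = value - (24 <= depth)
n = n + val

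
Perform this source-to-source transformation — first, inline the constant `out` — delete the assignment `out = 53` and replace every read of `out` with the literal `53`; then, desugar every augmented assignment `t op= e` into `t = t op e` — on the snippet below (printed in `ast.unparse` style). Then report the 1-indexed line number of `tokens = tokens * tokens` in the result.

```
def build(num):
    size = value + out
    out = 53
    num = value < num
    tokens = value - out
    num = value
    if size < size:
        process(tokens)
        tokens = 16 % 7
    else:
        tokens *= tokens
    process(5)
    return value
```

10

Transformed code:
def build(num):
    size = value + 53
    num = value < num
    tokens = value - 53
    num = value
    if size < size:
        process(tokens)
        tokens = 16 % 7
    else:
        tokens = tokens * tokens
    process(5)
    return value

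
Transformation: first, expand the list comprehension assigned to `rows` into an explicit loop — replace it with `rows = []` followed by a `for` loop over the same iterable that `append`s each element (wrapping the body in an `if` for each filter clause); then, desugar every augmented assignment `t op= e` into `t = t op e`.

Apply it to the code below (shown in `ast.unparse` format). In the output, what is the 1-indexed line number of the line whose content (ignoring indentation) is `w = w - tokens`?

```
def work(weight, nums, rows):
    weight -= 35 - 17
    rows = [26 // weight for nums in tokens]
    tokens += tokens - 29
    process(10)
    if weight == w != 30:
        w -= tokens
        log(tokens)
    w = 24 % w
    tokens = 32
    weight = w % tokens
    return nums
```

Transformed code:
def work(weight, nums, rows):
    weight = weight - (35 - 17)
    rows = []
    for nums in tokens:
        rows.append(26 // weight)
    tokens = tokens + (tokens - 29)
    process(10)
    if weight == w != 30:
        w = w - tokens
        log(tokens)
    w = 24 % w
    tokens = 32
    weight = w % tokens
    return nums

9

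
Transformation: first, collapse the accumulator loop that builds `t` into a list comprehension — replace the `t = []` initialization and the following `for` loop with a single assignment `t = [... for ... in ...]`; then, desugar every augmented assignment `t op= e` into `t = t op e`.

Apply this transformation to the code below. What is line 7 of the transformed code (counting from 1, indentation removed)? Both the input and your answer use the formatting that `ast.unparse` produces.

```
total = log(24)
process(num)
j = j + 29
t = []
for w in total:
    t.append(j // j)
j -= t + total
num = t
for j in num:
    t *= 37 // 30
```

for j in num:

Transformed code:
total = log(24)
process(num)
j = j + 29
t = [j // j for w in total]
j = j - (t + total)
num = t
for j in num:
    t = t * (37 // 30)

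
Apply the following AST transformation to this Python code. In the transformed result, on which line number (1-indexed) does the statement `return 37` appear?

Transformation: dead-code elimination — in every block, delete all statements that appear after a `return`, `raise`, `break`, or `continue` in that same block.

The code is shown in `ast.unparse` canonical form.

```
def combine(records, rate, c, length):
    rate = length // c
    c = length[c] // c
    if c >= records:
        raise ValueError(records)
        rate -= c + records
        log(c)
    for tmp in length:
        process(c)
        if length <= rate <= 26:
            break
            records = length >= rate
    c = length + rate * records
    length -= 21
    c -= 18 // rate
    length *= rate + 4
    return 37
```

14

Transformed code:
def combine(records, rate, c, length):
    rate = length // c
    c = length[c] // c
    if c >= records:
        raise ValueError(records)
    for tmp in length:
        process(c)
        if length <= rate <= 26:
            break
    c = length + rate * records
    length -= 21
    c -= 18 // rate
    length *= rate + 4
    return 37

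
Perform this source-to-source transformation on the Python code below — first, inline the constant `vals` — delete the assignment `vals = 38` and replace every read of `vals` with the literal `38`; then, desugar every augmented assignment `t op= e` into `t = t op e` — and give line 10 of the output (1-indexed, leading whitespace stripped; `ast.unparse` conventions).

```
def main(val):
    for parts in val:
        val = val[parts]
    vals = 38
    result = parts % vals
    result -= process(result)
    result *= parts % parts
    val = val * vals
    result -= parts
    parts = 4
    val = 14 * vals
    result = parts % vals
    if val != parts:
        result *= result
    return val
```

val = 14 * 38

Transformed code:
def main(val):
    for parts in val:
        val = val[parts]
    result = parts % 38
    result = result - process(result)
    result = result * (parts % parts)
    val = val * 38
    result = result - parts
    parts = 4
    val = 14 * 38
    result = parts % 38
    if val != parts:
        result = result * result
    return val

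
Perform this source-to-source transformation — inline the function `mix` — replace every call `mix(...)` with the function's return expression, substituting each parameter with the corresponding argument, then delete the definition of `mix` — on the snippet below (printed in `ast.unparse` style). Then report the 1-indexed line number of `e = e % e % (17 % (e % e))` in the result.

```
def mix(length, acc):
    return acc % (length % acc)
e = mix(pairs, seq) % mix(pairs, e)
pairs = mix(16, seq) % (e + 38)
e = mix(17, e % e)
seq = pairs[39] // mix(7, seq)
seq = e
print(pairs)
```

3

Transformed code:
e = seq % (pairs % seq) % (e % (pairs % e))
pairs = seq % (16 % seq) % (e + 38)
e = e % e % (17 % (e % e))
seq = pairs[39] // (seq % (7 % seq))
seq = e
print(pairs)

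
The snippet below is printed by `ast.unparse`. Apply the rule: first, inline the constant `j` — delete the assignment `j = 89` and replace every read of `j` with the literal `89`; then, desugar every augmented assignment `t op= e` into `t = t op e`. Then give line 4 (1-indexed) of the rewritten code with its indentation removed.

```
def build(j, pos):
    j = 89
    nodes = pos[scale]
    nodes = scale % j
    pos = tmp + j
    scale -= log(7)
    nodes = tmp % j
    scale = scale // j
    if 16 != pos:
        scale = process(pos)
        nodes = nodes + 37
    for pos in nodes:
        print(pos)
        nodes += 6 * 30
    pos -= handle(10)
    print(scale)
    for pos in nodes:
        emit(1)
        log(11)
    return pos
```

Transformed code:
def build(j, pos):
    nodes = pos[scale]
    nodes = scale % 89
    pos = tmp + 89
    scale = scale - log(7)
    nodes = tmp % 89
    scale = scale // 89
    if 16 != pos:
        scale = process(pos)
        nodes = nodes + 37
    for pos in nodes:
        print(pos)
        nodes = nodes + 6 * 30
    pos = pos - handle(10)
    print(scale)
    for pos in nodes:
        emit(1)
        log(11)
    return pos

pos = tmp + 89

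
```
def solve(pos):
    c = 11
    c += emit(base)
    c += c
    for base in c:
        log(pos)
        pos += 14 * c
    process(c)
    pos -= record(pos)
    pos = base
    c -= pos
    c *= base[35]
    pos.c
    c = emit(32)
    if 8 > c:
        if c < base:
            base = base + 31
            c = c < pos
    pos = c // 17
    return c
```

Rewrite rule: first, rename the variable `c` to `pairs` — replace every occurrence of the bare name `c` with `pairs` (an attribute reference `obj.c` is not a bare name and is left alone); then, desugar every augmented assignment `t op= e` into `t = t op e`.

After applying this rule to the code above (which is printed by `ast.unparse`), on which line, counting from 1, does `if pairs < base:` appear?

Transformed code:
def solve(pos):
    pairs = 11
    pairs = pairs + emit(base)
    pairs = pairs + pairs
    for base in pairs:
        log(pos)
        pos = pos + 14 * pairs
    process(pairs)
    pos = pos - record(pos)
    pos = base
    pairs = pairs - pos
    pairs = pairs * base[35]
    pos.c
    pairs = emit(32)
    if 8 > pairs:
        if pairs < base:
            base = base + 31
            pairs = pairs < pos
    pos = pairs // 17
    return pairs

16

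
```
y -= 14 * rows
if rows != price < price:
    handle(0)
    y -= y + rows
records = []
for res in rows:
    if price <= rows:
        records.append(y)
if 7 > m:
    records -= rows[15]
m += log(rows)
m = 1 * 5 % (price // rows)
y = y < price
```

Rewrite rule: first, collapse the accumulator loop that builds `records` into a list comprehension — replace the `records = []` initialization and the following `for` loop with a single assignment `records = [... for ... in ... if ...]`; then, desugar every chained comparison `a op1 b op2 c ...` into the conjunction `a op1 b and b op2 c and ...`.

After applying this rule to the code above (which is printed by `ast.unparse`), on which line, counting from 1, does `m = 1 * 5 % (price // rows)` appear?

Transformed code:
y -= 14 * rows
if rows != price and price < price:
    handle(0)
    y -= y + rows
records = [y for res in rows if price <= rows]
if 7 > m:
    records -= rows[15]
m += log(rows)
m = 1 * 5 % (price // rows)
y = y < price

9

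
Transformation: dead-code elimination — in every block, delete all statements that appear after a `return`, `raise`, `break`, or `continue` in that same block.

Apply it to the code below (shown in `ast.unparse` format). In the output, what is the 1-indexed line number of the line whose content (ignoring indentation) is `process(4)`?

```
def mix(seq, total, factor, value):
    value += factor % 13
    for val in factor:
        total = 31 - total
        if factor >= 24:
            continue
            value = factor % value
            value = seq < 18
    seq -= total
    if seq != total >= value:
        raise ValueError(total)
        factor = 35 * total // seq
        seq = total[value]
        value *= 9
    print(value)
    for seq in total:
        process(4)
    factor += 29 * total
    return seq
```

12

Transformed code:
def mix(seq, total, factor, value):
    value += factor % 13
    for val in factor:
        total = 31 - total
        if factor >= 24:
            continue
    seq -= total
    if seq != total >= value:
        raise ValueError(total)
    print(value)
    for seq in total:
        process(4)
    factor += 29 * total
    return seq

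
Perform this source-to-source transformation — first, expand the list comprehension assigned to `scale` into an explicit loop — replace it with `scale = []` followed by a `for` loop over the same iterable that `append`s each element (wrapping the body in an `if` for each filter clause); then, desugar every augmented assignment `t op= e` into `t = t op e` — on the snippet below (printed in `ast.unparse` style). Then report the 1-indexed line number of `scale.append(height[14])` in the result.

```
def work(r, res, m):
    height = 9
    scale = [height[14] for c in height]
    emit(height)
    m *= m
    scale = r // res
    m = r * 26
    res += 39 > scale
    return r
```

5

Transformed code:
def work(r, res, m):
    height = 9
    scale = []
    for c in height:
        scale.append(height[14])
    emit(height)
    m = m * m
    scale = r // res
    m = r * 26
    res = res + (39 > scale)
    return r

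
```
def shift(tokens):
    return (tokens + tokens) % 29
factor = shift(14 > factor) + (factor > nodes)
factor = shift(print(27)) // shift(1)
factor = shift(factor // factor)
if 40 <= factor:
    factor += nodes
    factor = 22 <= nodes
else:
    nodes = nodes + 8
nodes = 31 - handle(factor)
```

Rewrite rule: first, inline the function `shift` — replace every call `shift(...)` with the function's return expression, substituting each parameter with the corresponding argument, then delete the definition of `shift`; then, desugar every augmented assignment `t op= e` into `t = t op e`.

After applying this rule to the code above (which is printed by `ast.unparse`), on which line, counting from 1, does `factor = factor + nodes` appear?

Transformed code:
factor = ((14 > factor) + (14 > factor)) % 29 + (factor > nodes)
factor = (print(27) + print(27)) % 29 // ((1 + 1) % 29)
factor = (factor // factor + factor // factor) % 29
if 40 <= factor:
    factor = factor + nodes
    factor = 22 <= nodes
else:
    nodes = nodes + 8
nodes = 31 - handle(factor)

5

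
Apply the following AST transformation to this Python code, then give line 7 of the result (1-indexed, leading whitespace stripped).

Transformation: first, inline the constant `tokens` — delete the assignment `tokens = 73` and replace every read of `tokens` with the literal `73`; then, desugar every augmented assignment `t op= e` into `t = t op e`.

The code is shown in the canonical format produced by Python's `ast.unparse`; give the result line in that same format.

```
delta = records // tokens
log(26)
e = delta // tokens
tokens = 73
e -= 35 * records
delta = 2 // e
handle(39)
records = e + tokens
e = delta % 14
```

Transformed code:
delta = records // 73
log(26)
e = delta // 73
e = e - 35 * records
delta = 2 // e
handle(39)
records = e + 73
e = delta % 14

records = e + 73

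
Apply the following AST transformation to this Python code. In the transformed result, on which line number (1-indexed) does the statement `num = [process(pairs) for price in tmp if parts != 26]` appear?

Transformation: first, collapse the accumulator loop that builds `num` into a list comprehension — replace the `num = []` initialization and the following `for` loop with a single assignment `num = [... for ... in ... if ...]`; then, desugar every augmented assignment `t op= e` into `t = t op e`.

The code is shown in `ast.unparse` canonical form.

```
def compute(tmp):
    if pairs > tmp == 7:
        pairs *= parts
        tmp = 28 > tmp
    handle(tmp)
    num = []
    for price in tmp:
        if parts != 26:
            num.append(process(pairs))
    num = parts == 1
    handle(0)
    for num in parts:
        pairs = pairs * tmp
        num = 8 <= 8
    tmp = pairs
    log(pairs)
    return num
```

Transformed code:
def compute(tmp):
    if pairs > tmp == 7:
        pairs = pairs * parts
        tmp = 28 > tmp
    handle(tmp)
    num = [process(pairs) for price in tmp if parts != 26]
    num = parts == 1
    handle(0)
    for num in parts:
        pairs = pairs * tmp
        num = 8 <= 8
    tmp = pairs
    log(pairs)
    return num

6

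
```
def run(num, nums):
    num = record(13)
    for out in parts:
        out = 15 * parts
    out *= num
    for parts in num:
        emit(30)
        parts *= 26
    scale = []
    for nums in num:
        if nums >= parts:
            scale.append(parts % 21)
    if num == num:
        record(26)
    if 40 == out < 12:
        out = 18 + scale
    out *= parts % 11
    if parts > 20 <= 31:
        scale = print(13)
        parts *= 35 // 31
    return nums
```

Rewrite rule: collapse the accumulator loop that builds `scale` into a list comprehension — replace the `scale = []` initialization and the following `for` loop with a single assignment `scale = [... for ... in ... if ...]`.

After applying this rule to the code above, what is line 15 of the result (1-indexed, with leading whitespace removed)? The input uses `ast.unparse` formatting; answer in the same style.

Transformed code:
def run(num, nums):
    num = record(13)
    for out in parts:
        out = 15 * parts
    out *= num
    for parts in num:
        emit(30)
        parts *= 26
    scale = [parts % 21 for nums in num if nums >= parts]
    if num == num:
        record(26)
    if 40 == out < 12:
        out = 18 + scale
    out *= parts % 11
    if parts > 20 <= 31:
        scale = print(13)
        parts *= 35 // 31
    return nums

if parts > 20 <= 31:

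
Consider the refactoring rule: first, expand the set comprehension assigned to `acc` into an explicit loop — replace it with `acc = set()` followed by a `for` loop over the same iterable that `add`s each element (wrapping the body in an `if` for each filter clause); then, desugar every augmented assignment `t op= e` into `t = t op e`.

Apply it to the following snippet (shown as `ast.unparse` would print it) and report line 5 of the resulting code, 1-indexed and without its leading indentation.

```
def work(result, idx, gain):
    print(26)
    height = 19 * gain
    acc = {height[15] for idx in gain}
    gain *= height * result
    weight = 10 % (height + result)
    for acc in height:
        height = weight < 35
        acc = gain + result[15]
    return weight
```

Transformed code:
def work(result, idx, gain):
    print(26)
    height = 19 * gain
    acc = set()
    for idx in gain:
        acc.add(height[15])
    gain = gain * (height * result)
    weight = 10 % (height + result)
    for acc in height:
        height = weight < 35
        acc = gain + result[15]
    return weight

for idx in gain:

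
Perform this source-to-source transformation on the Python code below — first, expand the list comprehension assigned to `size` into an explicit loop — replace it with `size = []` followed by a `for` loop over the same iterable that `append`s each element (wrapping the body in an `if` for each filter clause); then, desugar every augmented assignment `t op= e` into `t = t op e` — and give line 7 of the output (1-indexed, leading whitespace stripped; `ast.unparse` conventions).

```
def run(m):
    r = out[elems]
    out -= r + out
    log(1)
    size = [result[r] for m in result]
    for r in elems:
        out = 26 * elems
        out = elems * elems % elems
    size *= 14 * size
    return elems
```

Transformed code:
def run(m):
    r = out[elems]
    out = out - (r + out)
    log(1)
    size = []
    for m in result:
        size.append(result[r])
    for r in elems:
        out = 26 * elems
        out = elems * elems % elems
    size = size * (14 * size)
    return elems

size.append(result[r])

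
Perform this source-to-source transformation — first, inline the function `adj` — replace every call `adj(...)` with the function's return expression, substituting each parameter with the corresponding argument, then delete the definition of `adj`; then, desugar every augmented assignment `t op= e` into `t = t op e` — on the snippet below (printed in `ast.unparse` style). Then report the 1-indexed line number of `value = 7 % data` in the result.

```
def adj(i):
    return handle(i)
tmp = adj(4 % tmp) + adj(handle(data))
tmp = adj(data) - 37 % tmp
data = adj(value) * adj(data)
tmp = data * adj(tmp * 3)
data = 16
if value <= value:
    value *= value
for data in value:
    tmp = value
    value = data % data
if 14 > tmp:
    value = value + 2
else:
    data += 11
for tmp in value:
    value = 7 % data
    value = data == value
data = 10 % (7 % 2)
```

16

Transformed code:
tmp = handle(4 % tmp) + handle(handle(data))
tmp = handle(data) - 37 % tmp
data = handle(value) * handle(data)
tmp = data * handle(tmp * 3)
data = 16
if value <= value:
    value = value * value
for data in value:
    tmp = value
    value = data % data
if 14 > tmp:
    value = value + 2
else:
    data = data + 11
for tmp in value:
    value = 7 % data
    value = data == value
data = 10 % (7 % 2)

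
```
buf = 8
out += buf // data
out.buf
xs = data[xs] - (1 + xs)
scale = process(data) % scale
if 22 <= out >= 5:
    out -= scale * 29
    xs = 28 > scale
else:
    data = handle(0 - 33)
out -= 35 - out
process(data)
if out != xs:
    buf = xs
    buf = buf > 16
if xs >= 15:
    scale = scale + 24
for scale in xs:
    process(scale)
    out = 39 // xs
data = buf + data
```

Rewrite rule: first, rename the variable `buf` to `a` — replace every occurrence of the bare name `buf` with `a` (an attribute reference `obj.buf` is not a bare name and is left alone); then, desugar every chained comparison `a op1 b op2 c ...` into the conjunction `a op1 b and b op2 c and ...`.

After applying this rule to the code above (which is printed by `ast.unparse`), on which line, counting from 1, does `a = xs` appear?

Transformed code:
a = 8
out += a // data
out.buf
xs = data[xs] - (1 + xs)
scale = process(data) % scale
if 22 <= out and out >= 5:
    out -= scale * 29
    xs = 28 > scale
else:
    data = handle(0 - 33)
out -= 35 - out
process(data)
if out != xs:
    a = xs
    a = a > 16
if xs >= 15:
    scale = scale + 24
for scale in xs:
    process(scale)
    out = 39 // xs
data = a + data

14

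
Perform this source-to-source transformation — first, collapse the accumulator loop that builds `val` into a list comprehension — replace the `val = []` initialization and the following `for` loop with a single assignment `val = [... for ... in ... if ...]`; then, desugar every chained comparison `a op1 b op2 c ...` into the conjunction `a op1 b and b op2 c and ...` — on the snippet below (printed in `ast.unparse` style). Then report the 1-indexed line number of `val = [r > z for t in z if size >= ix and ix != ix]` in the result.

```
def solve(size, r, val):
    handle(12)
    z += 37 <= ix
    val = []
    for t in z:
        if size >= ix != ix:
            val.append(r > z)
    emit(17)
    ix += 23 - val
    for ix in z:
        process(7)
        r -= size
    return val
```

4

Transformed code:
def solve(size, r, val):
    handle(12)
    z += 37 <= ix
    val = [r > z for t in z if size >= ix and ix != ix]
    emit(17)
    ix += 23 - val
    for ix in z:
        process(7)
        r -= size
    return val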